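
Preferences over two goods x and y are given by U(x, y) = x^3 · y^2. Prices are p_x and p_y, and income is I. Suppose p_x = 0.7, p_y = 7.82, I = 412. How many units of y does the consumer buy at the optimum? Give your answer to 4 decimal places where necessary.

y* = 21.0742

The MRS is (3/2)·y/x. Set MRS = p_x/p_y.
Rearranging, p_y·y = (2/3)·p_x·x. Substituting into the budget gives p_x·x·(1 + (2/3)) = I.
Demand: x*(p_x,p_y,I) = 0.6·I/p_x and y* = 0.4·I/p_y.
At p_x=0.7, p_y=7.82, I=412: y* = 0.4·412/7.82 = 21.0742.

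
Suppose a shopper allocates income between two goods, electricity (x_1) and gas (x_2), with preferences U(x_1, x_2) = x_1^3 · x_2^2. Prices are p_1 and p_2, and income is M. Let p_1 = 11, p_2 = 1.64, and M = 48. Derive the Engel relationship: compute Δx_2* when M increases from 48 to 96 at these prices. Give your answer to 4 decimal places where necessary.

Demand: x_1*(p_1,p_2,M) = 0.6·M/p_1 and x_2* = 0.4·M/p_2.
At p_1=11, p_2=1.64, M=48: x_2* = 0.4·48/1.64 = 11.7073.
At M' = 96: x_2* = 23.4146. Change: 23.4146 − 11.7073 = 11.7073.

Δx_2* = 11.7073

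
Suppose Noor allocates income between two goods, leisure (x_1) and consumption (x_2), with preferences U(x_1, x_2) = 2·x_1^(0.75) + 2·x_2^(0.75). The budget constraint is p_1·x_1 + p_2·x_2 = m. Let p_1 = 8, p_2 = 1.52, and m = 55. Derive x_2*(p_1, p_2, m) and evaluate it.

MRS = MU_x_1/MU_x_2 = (x_2/x_1)^(0.25). Set equal to p_1/p_2.
Hence x_2/x_1 = (p_1/p_2)^(1/(0.25)), i.e. raised to the 4 power.
Substitute x_2 = (x_2/x_1)·x_1 into the budget: x_1* = m/(p_1 + p_2·(x_2/x_1)).
Numerically x_2/x_1 = 767.336039, so x_1* = 55/(8 + 1.52·767.336039) = 0.0468 and x_2* = 767.336039·0.0468 = 35.9377.

x_2* = 35.9377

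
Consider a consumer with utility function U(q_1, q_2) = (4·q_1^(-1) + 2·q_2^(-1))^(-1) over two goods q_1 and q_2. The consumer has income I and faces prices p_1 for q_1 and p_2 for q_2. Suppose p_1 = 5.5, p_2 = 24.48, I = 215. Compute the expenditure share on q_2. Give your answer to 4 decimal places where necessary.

Substitute q_2 = (q_2/q_1)·q_1 into the budget: q_1* = I/(p_1 + p_2·(q_2/q_1)).
Numerically q_2/q_1 = 0.335167, so q_1* = 215/(5.5 + 24.48·0.335167) = 15.6878 and q_2* = 0.335167·15.6878 = 5.258.
Expenditure on q_2: 24.48·5.258 = 128.7168; share = 0.5987.

share on q_2 = 0.5987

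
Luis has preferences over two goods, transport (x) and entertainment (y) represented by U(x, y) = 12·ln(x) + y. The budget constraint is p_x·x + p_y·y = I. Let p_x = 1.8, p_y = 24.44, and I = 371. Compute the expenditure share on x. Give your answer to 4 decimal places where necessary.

At the given prices: x* = 12·24.44/1.8 = 162.9333, and y* = 3.18.
Expenditure on x: 1.8·162.9333 = 293.28; share = 0.7905.

share on x = 0.7905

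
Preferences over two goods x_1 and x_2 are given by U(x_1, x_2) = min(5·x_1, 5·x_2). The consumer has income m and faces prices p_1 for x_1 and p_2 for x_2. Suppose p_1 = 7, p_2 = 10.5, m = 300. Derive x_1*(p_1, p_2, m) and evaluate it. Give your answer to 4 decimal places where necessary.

Leontief preferences: the optimum is at the kink where x_1/5 = x_2/5, i.e. x_2 = x_1.
Budget: p_1·x_1 + p_2·x_1 = m, so (5·p_1 + 5·p_2)·x_1 = 5·m.
Demand: x_1*(p_1,p_2,m) = 5·m/(5·p_1 + 5·p_2), x_2* = 5·m/(5·p_1 + 5·p_2).
Here 5·7 + 5·10.5 = 87.5, giving x_1* = 17.1429.

x_1* = 17.1429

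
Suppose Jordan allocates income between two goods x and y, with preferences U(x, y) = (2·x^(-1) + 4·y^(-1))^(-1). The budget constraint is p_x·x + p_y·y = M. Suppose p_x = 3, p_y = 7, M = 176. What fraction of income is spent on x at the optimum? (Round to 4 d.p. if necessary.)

share on x = 0.3164

MRS = MU_x/MU_y = (1/2)·(y/x)^(2). Set equal to p_x/p_y.
Solve for the ratio: y/x = [2·p_x/p_y]^(0.5).
With the ratio pinned down, the budget gives x* = M/(p_x + p_y·(y/x)) and y* = (y/x)·x*.
Numerically y/x = 0.92582, so x* = 176/(3 + 7·0.92582) = 18.564 and y* = 0.92582·18.564 = 17.1869.
Expenditure on x: 3·18.564 = 55.6919; share = 0.3164.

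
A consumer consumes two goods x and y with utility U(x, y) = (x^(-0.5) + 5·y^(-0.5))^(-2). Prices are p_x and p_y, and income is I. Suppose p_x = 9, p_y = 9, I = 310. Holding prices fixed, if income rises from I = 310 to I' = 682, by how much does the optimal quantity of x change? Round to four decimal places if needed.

MRS = MU_x/MU_y = (1/5)·(y/x)^(1.5). Set equal to p_x/p_y.
Hence y/x = (5·p_x/p_y)^(1/(1.5)), i.e. raised to the 2/3 power.
With the ratio pinned down, the budget gives x* = I/(p_x + p_y·(y/x)) and y* = (y/x)·x*.
Numerically y/x = 2.924018, so x* = 310/(9 + 9·2.924018) = 8.7779.
At I' = 682: x* = 19.3113. Change: 19.3113 − 8.7779 = 10.5334.

Δx* = 10.5334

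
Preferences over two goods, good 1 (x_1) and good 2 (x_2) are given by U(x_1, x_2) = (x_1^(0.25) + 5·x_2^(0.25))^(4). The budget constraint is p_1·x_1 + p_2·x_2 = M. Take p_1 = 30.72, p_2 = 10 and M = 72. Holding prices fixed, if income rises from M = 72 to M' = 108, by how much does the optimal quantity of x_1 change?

Δx_1* = 0.0873

Substitute x_2 = (x_2/x_1)·x_1 into the budget: x_1* = M/(p_1 + p_2·(x_2/x_1)).
Numerically x_2/x_1 = 38.181673, so x_1* = 72/(30.72 + 10·38.181673) = 0.1745.
At M' = 108: x_1* = 0.2618. Change: 0.2618 − 0.1745 = 0.0873.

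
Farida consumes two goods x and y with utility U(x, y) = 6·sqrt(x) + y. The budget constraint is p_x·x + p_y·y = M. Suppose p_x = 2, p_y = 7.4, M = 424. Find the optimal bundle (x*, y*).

x* = 123.21, y* = 23.9973

Set MRS = p_x/p_y: 3·x^(−1/2) = p_x/p_y.
Solve: √x = 3·p_y/p_x, so x*(p_x,p_y) = (3·p_y/p_x)², and y* = (M − p_x·x*)/p_y.
Plugging in: x* = (3·7.4/2)² = 123.21, y* = 23.9973.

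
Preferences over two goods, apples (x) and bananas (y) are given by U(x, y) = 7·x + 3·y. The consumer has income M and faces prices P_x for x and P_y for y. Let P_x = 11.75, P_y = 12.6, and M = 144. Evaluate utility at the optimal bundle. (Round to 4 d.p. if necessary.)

Perfect substitutes: compare marginal utility per dollar. 7/P_x vs 3/P_y → 0.5957 vs 0.2381.
x gives more utility per dollar, so spend all income on x: x* = M/P_x, y* = 0.
Numerically: x* = 12.2553, y* = 0.
Utility at the optimum: U(12.2553, 0) = 85.7872.

V = 85.7872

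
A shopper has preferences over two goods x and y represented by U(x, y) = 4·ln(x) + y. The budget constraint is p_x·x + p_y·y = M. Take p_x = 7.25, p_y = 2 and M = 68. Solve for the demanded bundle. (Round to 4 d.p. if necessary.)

MU_x = 4/x, MU_y = 1. Tangency: 4/x = p_x/p_y.
So x*(p_x,p_y) = 4·p_y/p_x, independent of income; and y* = (M − 4·p_y)/p_y.
At the given prices: x* = 4·2/7.25 = 1.1034, and y* = 30.

x* = 1.1034, y* = 30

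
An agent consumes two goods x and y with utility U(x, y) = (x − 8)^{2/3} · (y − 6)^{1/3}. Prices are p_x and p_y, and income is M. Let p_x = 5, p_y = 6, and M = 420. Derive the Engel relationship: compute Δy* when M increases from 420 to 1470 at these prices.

Let x' = x−8, y' = y−6. MRS = 2·y'/x' = p_x/p_y.
After buying the subsistence bundle (8, 6), a share 2/3 of the remaining income goes to x: x* = 8 + 2/3·(M − 8p_x − 6p_y)/p_x.
Discretionary income = 420 − 8·5 − 6·6 = 344; y* = 6 + 1/3·344/6 = 25.1111.
At M' = 1470: y* = 83.4444. Change: 83.4444 − 25.1111 = 58.3333.

Δy* = 58.3333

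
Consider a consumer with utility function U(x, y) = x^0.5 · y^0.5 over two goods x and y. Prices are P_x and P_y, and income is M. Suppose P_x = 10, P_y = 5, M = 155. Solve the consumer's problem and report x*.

Tangency: MRS = y/x = P_x/P_y.
Rearranging, P_y·y = P_x·x. Substituting into the budget gives P_x·x·(1 + 1) = M.
Demand: x*(P_x,P_y,M) = 0.5·M/P_x and y* = 0.5·M/P_y.
At P_x=10, P_y=5, M=155: x* = 0.5·155/10 = 7.75.

x* = 7.75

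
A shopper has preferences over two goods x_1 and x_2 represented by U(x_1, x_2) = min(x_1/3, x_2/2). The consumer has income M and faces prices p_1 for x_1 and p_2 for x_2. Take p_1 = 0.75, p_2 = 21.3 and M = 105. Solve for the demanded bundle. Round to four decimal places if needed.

x_1* = 7.0234, x_2* = 4.6823

Leontief preferences: the optimum is at the kink where x_1/3 = x_2/2, i.e. x_2 = (2/3)·x_1.
Budget: p_1·x_1 + p_2·(2/3)·x_1 = M, so (3·p_1 + 2·p_2)·x_1 = 3·M.
Demand: x_1*(p_1,p_2,M) = 3·M/(3·p_1 + 2·p_2), x_2* = 2·M/(3·p_1 + 2·p_2).
Here 3·0.75 + 2·21.3 = 44.85, giving x_1* = 7.0234 and x_2* = 4.6823.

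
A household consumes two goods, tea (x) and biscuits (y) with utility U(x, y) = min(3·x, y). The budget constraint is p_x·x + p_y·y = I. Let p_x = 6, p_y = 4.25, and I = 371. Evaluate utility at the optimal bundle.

Leontief preferences: the optimum is at the kink where x/1 = y/3, i.e. y = 3·x.
Budget: p_x·x + p_y·3·x = I, so (p_x + 3·p_y)·x = I.
Demand: x*(p_x,p_y,I) = I/(p_x + 3·p_y), y* = 3·I/(p_x + 3·p_y).
Here 6 + 3·4.25 = 18.75, giving x* = 19.7867 and y* = 59.36.
Utility at the optimum: U(19.7867, 59.36) = 59.36.

V = 59.36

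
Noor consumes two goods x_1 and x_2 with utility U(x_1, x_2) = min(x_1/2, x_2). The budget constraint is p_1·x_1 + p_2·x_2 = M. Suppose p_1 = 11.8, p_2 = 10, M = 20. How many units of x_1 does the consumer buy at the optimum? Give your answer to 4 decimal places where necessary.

x_1* = 1.1905

Leontief preferences: the optimum is at the kink where x_1/2 = x_2/1, i.e. x_2 = (1/2)·x_1.
Budget: p_1·x_1 + p_2·(1/2)·x_1 = M, so (2·p_1 + p_2)·x_1 = 2·M.
Demand: x_1*(p_1,p_2,M) = 2·M/(2·p_1 + p_2), x_2* = M/(2·p_1 + p_2).
Here 2·11.8 + 10 = 33.6, giving x_1* = 1.1905.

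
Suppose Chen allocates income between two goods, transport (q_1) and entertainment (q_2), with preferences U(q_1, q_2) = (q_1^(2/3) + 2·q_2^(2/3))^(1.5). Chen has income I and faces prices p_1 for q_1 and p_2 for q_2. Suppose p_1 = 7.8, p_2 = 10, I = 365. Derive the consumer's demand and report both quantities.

With the ratio pinned down, the budget gives q_1* = I/(p_1 + p_2·(q_2/q_1)) and q_2* = (q_2/q_1)·q_1*.
Numerically q_2/q_1 = 3.796416, so q_1* = 365/(7.8 + 10·3.796416) = 7.9757 and q_2* = 3.796416·7.9757 = 30.279.

q_1* = 7.9757, q_2* = 30.279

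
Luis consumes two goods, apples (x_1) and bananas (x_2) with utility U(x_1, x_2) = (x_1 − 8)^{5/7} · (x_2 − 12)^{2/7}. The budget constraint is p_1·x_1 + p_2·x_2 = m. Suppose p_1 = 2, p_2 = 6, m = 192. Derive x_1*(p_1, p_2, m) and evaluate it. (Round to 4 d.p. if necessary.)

x_1* = 45.1429

Let x_1' = x_1−8, x_2' = x_2−12. MRS = (5/2)·x_2'/x_1' = p_1/p_2.
Substituting into the budget: x_1* = 8 + 5/7·(m − 8·p_1 − 12·p_2)/p_1, and x_2* = 12 + 2/7·(…)/p_2.
Discretionary income = 192 − 8·2 − 12·6 = 104; x_1* = 8 + 5/7·104/2 = 45.1429.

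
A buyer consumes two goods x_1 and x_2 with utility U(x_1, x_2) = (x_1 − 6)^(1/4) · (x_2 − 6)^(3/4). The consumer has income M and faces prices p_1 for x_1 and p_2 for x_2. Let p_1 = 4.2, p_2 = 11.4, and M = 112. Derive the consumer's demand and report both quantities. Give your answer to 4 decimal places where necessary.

x_1* = 7.0952, x_2* = 7.2105

MRS = (1/3)·(x_2−6)/(x_1−6). Tangency with p_1/p_2 gives x_2−6 = 3·(p_1/p_2)·(x_1−6).
Substituting into the budget: x_1* = 6 + 0.25·(M − 6·p_1 − 6·p_2)/p_1, and x_2* = 6 + 0.75·(…)/p_2.
Discretionary income = 112 − 6·4.2 − 6·11.4 = 18.4; x_1* = 6 + 0.25·18.4/4.2 = 7.0952; x_2* = 6 + 0.75·18.4/11.4 = 7.2105.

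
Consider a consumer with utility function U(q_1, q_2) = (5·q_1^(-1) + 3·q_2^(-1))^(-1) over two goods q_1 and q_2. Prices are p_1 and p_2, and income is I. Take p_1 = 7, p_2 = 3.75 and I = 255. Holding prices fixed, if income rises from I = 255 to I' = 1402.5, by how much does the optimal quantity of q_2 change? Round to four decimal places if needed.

Δq_2* = 110.7158

MU_q_1 ∝ 5·q_1^(-2), MU_q_2 ∝ 3·q_2^(-2), so MRS = (5/3)·(q_2/q_1)^(2) = p_1/p_2.
Hence q_2/q_1 = ((3/5)·p_1/p_2)^(1/(2)), i.e. raised to the 0.5 power.
Substitute q_2 = (q_2/q_1)·q_1 into the budget: q_1* = I/(p_1 + p_2·(q_2/q_1)).
Numerically q_2/q_1 = 1.058301, so q_1* = 255/(7 + 3.75·1.058301) = 23.2481 and q_2* = 1.058301·23.2481 = 24.6035.
At I' = 1402.5: q_2* = 135.3193. Change: 135.3193 − 24.6035 = 110.7158.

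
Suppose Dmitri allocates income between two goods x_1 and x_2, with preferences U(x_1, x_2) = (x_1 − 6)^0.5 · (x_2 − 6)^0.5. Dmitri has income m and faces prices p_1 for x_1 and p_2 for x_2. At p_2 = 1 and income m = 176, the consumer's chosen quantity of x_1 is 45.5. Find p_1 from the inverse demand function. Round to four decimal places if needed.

Let x_1' = x_1−6, x_2' = x_2−6. MRS = x_2'/x_1' = p_1/p_2.
After buying the subsistence bundle (6, 6), a share 0.5 of the remaining income goes to x_1: x_1* = 6 + 0.5·(m − 6p_1 − 6p_2)/p_1.
Set x_1* = 45.5 in the demand function and solve for p_1: p_1 = 2.

p_1 = 2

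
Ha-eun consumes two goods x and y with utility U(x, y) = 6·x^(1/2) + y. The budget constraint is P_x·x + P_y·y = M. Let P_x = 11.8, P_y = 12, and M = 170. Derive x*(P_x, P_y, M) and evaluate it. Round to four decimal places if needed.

x* = 9.3077

MU_x = 3/√x, MU_y = 1. Tangency: 3/√x = P_x/P_y.
Solve: √x = 3·P_y/P_x, so x*(P_x,P_y) = (3·P_y/P_x)², and y* = (M − P_x·x*)/P_y.
Plugging in: x* = (3·12/11.8)² = 9.3077.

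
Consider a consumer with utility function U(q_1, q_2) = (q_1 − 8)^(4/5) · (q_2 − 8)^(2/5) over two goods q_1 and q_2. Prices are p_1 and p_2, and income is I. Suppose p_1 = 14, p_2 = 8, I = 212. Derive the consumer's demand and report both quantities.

q_1* = 9.7143, q_2* = 9.5

MRS = 2·(q_2−8)/(q_1−8). Tangency with p_1/p_2 gives q_2−8 = (1/2)·(p_1/p_2)·(q_1−8).
After buying the subsistence bundle (8, 8), a share 2/3 of the remaining income goes to q_1: q_1* = 8 + 2/3·(I − 8p_1 − 8p_2)/p_1.
Discretionary income = 212 − 8·14 − 8·8 = 36; q_1* = 8 + 2/3·36/14 = 9.7143; q_2* = 8 + 1/3·36/8 = 9.5.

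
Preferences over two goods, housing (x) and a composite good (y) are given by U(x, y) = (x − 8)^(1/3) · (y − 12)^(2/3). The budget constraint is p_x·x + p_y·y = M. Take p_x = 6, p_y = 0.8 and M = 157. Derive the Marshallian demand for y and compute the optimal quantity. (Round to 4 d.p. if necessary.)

Let x' = x−8, y' = y−12. MRS = (1/2)·y'/x' = p_x/p_y.
After buying the subsistence bundle (8, 12), a share 1/3 of the remaining income goes to x: x* = 8 + 1/3·(M − 8p_x − 12p_y)/p_x.
Discretionary income = 157 − 8·6 − 12·0.8 = 99.4; y* = 12 + 2/3·99.4/0.8 = 94.8333.

y* = 94.8333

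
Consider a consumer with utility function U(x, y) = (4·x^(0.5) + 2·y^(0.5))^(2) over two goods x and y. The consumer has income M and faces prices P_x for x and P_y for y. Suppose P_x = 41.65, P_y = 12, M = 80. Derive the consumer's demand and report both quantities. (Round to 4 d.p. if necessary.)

From the CES first-order condition, 2·(y/x)^(0.5) = P_x/P_y.
Hence y/x = ((1/2)·P_x/P_y)^(1/(0.5)), i.e. raised to the 2 power.
With the ratio pinned down, the budget gives x* = M/(P_x + P_y·(y/x)) and y* = (y/x)·x*.
Numerically y/x = 3.011671, so x* = 80/(41.65 + 12·3.011671) = 1.0284 and y* = 3.011671·1.0284 = 3.0972.

x* = 1.0284, y* = 3.0972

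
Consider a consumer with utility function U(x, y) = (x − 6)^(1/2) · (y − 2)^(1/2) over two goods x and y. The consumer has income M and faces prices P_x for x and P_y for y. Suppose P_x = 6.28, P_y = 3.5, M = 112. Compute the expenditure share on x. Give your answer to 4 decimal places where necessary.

This is Cobb-Douglas in (x−6, y−2): tangency gives 0.5·P_y·(y−2) = 0.5·P_x·(x−6).
Substituting into the budget: x* = 6 + 0.5·(M − 6·P_x − 2·P_y)/P_x, and y* = 2 + 0.5·(…)/P_y.
Discretionary income = 112 − 6·6.28 − 2·3.5 = 67.32; x* = 6 + 0.5·67.32/6.28 = 11.3599; y* = 2 + 0.5·67.32/3.5 = 11.6171.
Expenditure on x: 6.28·11.3599 = 71.34; share = 0.637.

share on x = 0.637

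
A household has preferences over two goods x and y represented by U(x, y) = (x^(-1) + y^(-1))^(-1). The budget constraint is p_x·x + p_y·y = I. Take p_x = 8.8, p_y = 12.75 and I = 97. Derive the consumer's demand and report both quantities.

x* = 5.0019, y* = 4.1555

Substitute y = (y/x)·x into the budget: x* = I/(p_x + p_y·(y/x)).
Numerically y/x = 0.83078, so x* = 97/(8.8 + 12.75·0.83078) = 5.0019 and y* = 0.83078·5.0019 = 4.1555.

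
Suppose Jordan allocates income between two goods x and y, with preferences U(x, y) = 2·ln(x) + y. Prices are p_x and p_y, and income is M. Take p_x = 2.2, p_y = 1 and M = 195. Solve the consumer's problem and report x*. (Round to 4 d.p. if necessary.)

x* = 0.9091

Set MRS = p_x/p_y: (2/x)/1 = p_x/p_y.
So x*(p_x,p_y) = 2·p_y/p_x, independent of income; and y* = (M − 2·p_y)/p_y.
At the given prices: x* = 2·1/2.2 = 0.9091.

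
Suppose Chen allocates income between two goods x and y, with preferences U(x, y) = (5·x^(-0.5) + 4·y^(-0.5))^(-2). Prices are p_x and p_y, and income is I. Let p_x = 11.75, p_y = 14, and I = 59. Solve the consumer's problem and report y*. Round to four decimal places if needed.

y* = 2.012

MRS = MU_x/MU_y = (5/4)·(y/x)^(1.5). Set equal to p_x/p_y.
Solve for the ratio: y/x = [(4/5)·p_x/p_y]^(2/3).
With the ratio pinned down, the budget gives x* = I/(p_x + p_y·(y/x)) and y* = (y/x)·x*.
Numerically y/x = 0.766773, so x* = 59/(11.75 + 14·0.766773) = 2.624 and y* = 0.766773·2.624 = 2.012.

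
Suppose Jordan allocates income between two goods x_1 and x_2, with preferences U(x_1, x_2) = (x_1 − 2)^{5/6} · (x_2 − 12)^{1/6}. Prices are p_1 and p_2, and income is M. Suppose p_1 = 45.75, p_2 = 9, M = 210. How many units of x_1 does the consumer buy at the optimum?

Let x_1' = x_1−2, x_2' = x_2−12. MRS = 5·x_2'/x_1' = p_1/p_2.
After buying the subsistence bundle (2, 12), a share 5/6 of the remaining income goes to x_1: x_1* = 2 + 5/6·(M − 2p_1 − 12p_2)/p_1.
Discretionary income = 210 − 2·45.75 − 12·9 = 10.5; x_1* = 2 + 5/6·10.5/45.75 = 2.1913.

x_1* = 2.1913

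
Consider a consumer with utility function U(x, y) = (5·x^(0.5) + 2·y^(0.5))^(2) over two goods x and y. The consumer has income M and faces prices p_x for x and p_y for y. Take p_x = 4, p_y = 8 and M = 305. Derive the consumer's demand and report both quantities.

MU_x ∝ 5·x^(-0.5), MU_y ∝ 2·y^(-0.5), so MRS = (5/2)·(y/x)^(0.5) = p_x/p_y.
Hence y/x = ((2/5)·p_x/p_y)^(1/(0.5)), i.e. raised to the 2 power.
With the ratio pinned down, the budget gives x* = M/(p_x + p_y·(y/x)) and y* = (y/x)·x*.
Numerically y/x = 0.04, so x* = 305/(4 + 8·0.04) = 70.6019 and y* = 0.04·70.6019 = 2.8241.

x* = 70.6019, y* = 2.8241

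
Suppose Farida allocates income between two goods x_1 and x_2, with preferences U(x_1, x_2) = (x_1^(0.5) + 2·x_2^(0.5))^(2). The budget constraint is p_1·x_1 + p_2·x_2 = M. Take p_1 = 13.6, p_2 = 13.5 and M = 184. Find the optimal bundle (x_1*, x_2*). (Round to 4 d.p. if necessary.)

x_1* = 2.6899, x_2* = 10.9198

Numerically x_2/x_1 = 4.059479, so x_1* = 184/(13.6 + 13.5·4.059479) = 2.6899 and x_2* = 4.059479·2.6899 = 10.9198.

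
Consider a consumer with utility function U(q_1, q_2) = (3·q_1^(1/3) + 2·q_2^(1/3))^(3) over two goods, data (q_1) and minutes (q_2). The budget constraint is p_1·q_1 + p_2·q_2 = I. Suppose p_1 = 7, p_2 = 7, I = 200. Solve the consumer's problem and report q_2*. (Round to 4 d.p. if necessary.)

MRS = MU_q_1/MU_q_2 = (3/2)·(q_2/q_1)^(2/3). Set equal to p_1/p_2.
Solve for the ratio: q_2/q_1 = [(2/3)·p_1/p_2]^(1.5).
Substitute q_2 = (q_2/q_1)·q_1 into the budget: q_1* = I/(p_1 + p_2·(q_2/q_1)).
Numerically q_2/q_1 = 0.544331, so q_1* = 200/(7 + 7·0.544331) = 18.5008 and q_2* = 0.544331·18.5008 = 10.0706.

q_2* = 10.0706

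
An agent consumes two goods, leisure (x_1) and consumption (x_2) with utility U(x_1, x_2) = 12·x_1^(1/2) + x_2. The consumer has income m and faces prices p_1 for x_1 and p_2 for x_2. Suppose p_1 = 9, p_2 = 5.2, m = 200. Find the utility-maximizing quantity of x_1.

MU_x_1 = 6/√x_1, MU_x_2 = 1. Tangency: 6/√x_1 = p_1/p_2.
Thus x_1* = (6·p_2/p_1)² — independent of m — with the rest of income spent on x_2.
Plugging in: x_1* = (6·5.2/9)² = 12.0178.

x_1* = 12.0178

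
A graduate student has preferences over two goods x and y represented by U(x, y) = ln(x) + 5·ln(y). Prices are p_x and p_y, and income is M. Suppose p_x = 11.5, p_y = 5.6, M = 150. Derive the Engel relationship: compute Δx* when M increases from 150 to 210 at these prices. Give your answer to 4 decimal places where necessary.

Δx* = 0.8696

MU_x/MU_y = (y)/(5·x); tangency sets this equal to p_x/p_y.
So p_y·y = 5·p_x·x; combined with the budget, a share 1/6 of income goes to x.
Demand: x*(p_x,p_y,M) = 1/6·M/p_x and y* = 5/6·M/p_y.
At p_x=11.5, p_y=5.6, M=150: x* = 1/6·150/11.5 = 2.1739.
At M' = 210: x* = 3.0435. Change: 3.0435 − 2.1739 = 0.8696.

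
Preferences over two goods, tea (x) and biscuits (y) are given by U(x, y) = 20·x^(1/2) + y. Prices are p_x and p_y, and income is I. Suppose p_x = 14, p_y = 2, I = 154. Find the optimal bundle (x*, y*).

Set MRS = p_x/p_y: 10·x^(−1/2) = p_x/p_y.
Thus x* = (10·p_y/p_x)² — independent of I — with the rest of income spent on y.
Plugging in: x* = (10·2/14)² = 2.0408, y* = 62.7143.

x* = 2.0408, y* = 62.7143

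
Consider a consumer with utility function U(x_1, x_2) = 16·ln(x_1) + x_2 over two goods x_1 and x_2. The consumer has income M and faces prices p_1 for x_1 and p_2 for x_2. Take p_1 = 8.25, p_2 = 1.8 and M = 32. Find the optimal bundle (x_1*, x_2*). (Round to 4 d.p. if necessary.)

Set MRS = p_1/p_2: (16/x_1)/1 = p_1/p_2.
So x_1*(p_1,p_2) = 16·p_2/p_1, independent of income; and x_2* = (M − 16·p_2)/p_2.
At the given prices: x_1* = 16·1.8/8.25 = 3.4909, and x_2* = 1.7778.

x_1* = 3.4909, x_2* = 1.7778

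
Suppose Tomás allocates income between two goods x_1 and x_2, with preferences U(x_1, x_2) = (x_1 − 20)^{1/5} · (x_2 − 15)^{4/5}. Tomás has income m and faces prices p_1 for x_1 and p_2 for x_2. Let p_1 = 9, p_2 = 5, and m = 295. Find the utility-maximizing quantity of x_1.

MRS = (1/4)·(x_2−15)/(x_1−20). Tangency with p_1/p_2 gives x_2−15 = 4·(p_1/p_2)·(x_1−20).
After buying the subsistence bundle (20, 15), a share 0.2 of the remaining income goes to x_1: x_1* = 20 + 0.2·(m − 20p_1 − 15p_2)/p_1.
Discretionary income = 295 − 20·9 − 15·5 = 40; x_1* = 20 + 0.2·40/9 = 20.8889.

x_1* = 20.8889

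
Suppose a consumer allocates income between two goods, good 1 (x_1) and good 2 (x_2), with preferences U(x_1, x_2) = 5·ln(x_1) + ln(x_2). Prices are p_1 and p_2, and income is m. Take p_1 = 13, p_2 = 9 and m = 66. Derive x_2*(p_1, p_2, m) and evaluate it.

x_2* = 1.2222

Tangency: MRS = 5·x_2/x_1 = p_1/p_2.
So 5·p_2·x_2 = p_1·x_1; combined with the budget, a share 5/6 of income goes to x_1.
Demand: x_1*(p_1,p_2,m) = 5/6·m/p_1 and x_2* = 1/6·m/p_2.
At p_1=13, p_2=9, m=66: x_2* = 1/6·66/9 = 1.2222.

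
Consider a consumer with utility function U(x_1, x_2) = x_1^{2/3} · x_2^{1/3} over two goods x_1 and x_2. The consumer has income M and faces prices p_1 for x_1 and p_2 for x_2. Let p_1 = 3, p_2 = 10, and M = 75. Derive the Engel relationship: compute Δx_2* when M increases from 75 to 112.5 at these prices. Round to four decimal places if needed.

Tangency: MRS = 2·x_2/x_1 = p_1/p_2.
Rearranging, p_2·x_2 = (1/2)·p_1·x_1. Substituting into the budget gives p_1·x_1·(1 + (1/2)) = M.
Demand: x_1*(p_1,p_2,M) = 2/3·M/p_1 and x_2* = 1/3·M/p_2.
At p_1=3, p_2=10, M=75: x_2* = 1/3·75/10 = 2.5.
At M' = 112.5: x_2* = 3.75. Change: 3.75 − 2.5 = 1.25.

Δx_2* = 1.25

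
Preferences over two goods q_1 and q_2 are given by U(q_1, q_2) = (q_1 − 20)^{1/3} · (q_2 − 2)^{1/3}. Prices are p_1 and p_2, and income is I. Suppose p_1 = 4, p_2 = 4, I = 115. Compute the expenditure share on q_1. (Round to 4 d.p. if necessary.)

Substituting into the budget: q_1* = 20 + 0.5·(I − 20·p_1 − 2·p_2)/p_1, and q_2* = 2 + 0.5·(…)/p_2.
Discretionary income = 115 − 20·4 − 2·4 = 27; q_1* = 20 + 0.5·27/4 = 23.375; q_2* = 2 + 0.5·27/4 = 5.375.
Expenditure on q_1: 4·23.375 = 93.5; share = 0.813.

share on q_1 = 0.813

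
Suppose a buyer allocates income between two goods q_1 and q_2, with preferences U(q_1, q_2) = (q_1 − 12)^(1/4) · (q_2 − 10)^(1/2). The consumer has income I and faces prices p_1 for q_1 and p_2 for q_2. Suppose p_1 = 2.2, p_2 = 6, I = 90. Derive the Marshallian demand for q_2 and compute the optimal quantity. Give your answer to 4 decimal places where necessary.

q_2* = 10.4

MRS = (1/2)·(q_2−10)/(q_1−12). Tangency with p_1/p_2 gives q_2−10 = 2·(p_1/p_2)·(q_1−12).
Substituting into the budget: q_1* = 12 + 1/3·(I − 12·p_1 − 10·p_2)/p_1, and q_2* = 10 + 2/3·(…)/p_2.
Discretionary income = 90 − 12·2.2 − 10·6 = 3.6; q_2* = 10 + 2/3·3.6/6 = 10.4.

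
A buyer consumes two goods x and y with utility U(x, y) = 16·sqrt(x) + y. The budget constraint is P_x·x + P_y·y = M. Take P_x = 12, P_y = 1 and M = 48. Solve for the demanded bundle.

x* = 0.4444, y* = 42.6667

MU_x = 8/√x, MU_y = 1. Tangency: 8/√x = P_x/P_y.
Solve: √x = 8·P_y/P_x, so x*(P_x,P_y) = (8·P_y/P_x)², and y* = (M − P_x·x*)/P_y.
Plugging in: x* = (8·1/12)² = 0.4444, y* = 42.6667.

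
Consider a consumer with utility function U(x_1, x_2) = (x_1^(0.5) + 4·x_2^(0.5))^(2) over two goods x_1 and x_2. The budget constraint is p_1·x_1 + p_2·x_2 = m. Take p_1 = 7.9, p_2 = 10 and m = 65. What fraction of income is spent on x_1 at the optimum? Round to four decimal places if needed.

share on x_1 = 0.0733

MU_x_1 ∝ x_1^(-0.5), MU_x_2 ∝ 4·x_2^(-0.5), so MRS = (1/4)·(x_2/x_1)^(0.5) = p_1/p_2.
Solve for the ratio: x_2/x_1 = [4·p_1/p_2]^(2).
With the ratio pinned down, the budget gives x_1* = m/(p_1 + p_2·(x_2/x_1)) and x_2* = (x_2/x_1)·x_1*.
Numerically x_2/x_1 = 9.9856, so x_1* = 65/(7.9 + 10·9.9856) = 0.6032 and x_2* = 9.9856·0.6032 = 6.0235.
Expenditure on x_1: 7.9·0.6032 = 4.7654; share = 0.0733.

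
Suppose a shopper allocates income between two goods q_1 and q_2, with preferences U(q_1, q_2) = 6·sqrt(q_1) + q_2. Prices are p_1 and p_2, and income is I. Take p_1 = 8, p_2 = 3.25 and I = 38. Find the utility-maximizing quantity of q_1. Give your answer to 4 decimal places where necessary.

q_1* = 1.4854

Thus q_1* = (3·p_2/p_1)² — independent of I — with the rest of income spent on q_2.
Plugging in: q_1* = (3·3.25/8)² = 1.4854.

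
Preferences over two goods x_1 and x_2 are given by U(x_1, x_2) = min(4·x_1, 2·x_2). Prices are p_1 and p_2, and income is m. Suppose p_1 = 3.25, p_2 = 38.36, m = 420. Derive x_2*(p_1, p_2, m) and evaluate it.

x_2* = 10.5039

Leontief preferences: the optimum is at the kink where x_1/2 = x_2/4, i.e. x_2 = 2·x_1.
Budget: p_1·x_1 + p_2·2·x_1 = m, so (2·p_1 + 4·p_2)·x_1 = 2·m.
Demand: x_1*(p_1,p_2,m) = 2·m/(2·p_1 + 4·p_2), x_2* = 4·m/(2·p_1 + 4·p_2).
Here 2·3.25 + 4·38.36 = 159.94, giving x_2* = 10.5039.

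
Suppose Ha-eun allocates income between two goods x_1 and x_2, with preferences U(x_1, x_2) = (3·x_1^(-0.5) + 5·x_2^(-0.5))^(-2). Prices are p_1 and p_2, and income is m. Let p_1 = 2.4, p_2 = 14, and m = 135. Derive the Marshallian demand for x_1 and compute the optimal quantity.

MU_x_1 ∝ 3·x_1^(-1.5), MU_x_2 ∝ 5·x_2^(-1.5), so MRS = (3/5)·(x_2/x_1)^(1.5) = p_1/p_2.
Hence x_2/x_1 = ((5/3)·p_1/p_2)^(1/(1.5)), i.e. raised to the 2/3 power.
With the ratio pinned down, the budget gives x_1* = m/(p_1 + p_2·(x_2/x_1)) and x_2* = (x_2/x_1)·x_1*.
Numerically x_2/x_1 = 0.433798, so x_1* = 135/(2.4 + 14·0.433798) = 15.9326.

x_1* = 15.9326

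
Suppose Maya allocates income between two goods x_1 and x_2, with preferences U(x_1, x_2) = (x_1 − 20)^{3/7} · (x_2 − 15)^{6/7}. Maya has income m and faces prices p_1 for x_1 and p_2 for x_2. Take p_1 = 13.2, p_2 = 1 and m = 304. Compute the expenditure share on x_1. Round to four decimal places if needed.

share on x_1 = 0.8958

This is Cobb-Douglas in (x_1−20, x_2−15): tangency gives 3/7·p_2·(x_2−15) = 6/7·p_1·(x_1−20).
Substituting into the budget: x_1* = 20 + 1/3·(m − 20·p_1 − 15·p_2)/p_1, and x_2* = 15 + 2/3·(…)/p_2.
Discretionary income = 304 − 20·13.2 − 15·1 = 25; x_1* = 20 + 1/3·25/13.2 = 20.6313; x_2* = 15 + 2/3·25/1 = 31.6667.
Expenditure on x_1: 13.2·20.6313 = 272.3333; share = 0.8958.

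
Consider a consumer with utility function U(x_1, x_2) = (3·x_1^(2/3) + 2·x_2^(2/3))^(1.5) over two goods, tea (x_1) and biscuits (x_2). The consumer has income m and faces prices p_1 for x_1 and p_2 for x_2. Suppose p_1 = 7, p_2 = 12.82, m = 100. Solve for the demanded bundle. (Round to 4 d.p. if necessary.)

x_1* = 13.1262, x_2* = 0.6331

MU_x_1 ∝ 3·x_1^(-1/3), MU_x_2 ∝ 2·x_2^(-1/3), so MRS = (3/2)·(x_2/x_1)^(1/3) = p_1/p_2.
Solve for the ratio: x_2/x_1 = [(2/3)·p_1/p_2]^(3).
Substitute x_2 = (x_2/x_1)·x_1 into the budget: x_1* = m/(p_1 + p_2·(x_2/x_1)).
Numerically x_2/x_1 = 0.048234, so x_1* = 100/(7 + 12.82·0.048234) = 13.1262 and x_2* = 0.048234·13.1262 = 0.6331.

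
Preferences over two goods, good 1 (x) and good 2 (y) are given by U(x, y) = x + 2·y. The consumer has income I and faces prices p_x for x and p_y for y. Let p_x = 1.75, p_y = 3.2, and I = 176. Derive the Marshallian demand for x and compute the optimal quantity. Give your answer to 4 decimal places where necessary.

Perfect substitutes: compare marginal utility per dollar. 1/p_x vs 2/p_y → 0.5714 vs 0.625.
y gives more utility per dollar, so spend all income on y: y* = I/p_y, x* = 0.
Numerically: x* = 0, y* = 55.

x* = 0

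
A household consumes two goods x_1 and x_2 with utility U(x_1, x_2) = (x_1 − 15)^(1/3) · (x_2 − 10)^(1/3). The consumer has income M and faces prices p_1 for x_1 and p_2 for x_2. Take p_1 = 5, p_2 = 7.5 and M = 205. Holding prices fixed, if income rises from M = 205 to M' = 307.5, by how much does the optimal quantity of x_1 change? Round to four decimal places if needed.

MRS = (x_2−10)/(x_1−15). Tangency with p_1/p_2 gives x_2−10 = (p_1/p_2)·(x_1−15).
Substituting into the budget: x_1* = 15 + 0.5·(M − 15·p_1 − 10·p_2)/p_1, and x_2* = 10 + 0.5·(…)/p_2.
Discretionary income = 205 − 15·5 − 10·7.5 = 55; x_1* = 15 + 0.5·55/5 = 20.5.
At M' = 307.5: x_1* = 30.75. Change: 30.75 − 20.5 = 10.25.

Δx_1* = 10.25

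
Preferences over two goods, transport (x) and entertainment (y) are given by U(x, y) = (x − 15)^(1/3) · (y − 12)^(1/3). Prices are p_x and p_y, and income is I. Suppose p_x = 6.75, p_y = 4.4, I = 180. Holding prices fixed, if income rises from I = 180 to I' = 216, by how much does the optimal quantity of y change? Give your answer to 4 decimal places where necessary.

Δy* = 4.0909

This is Cobb-Douglas in (x−15, y−12): tangency gives 1/3·p_y·(y−12) = 1/3·p_x·(x−15).
Substituting into the budget: x* = 15 + 0.5·(I − 15·p_x − 12·p_y)/p_x, and y* = 12 + 0.5·(…)/p_y.
Discretionary income = 180 − 15·6.75 − 12·4.4 = 25.95; y* = 12 + 0.5·25.95/4.4 = 14.9489.
At I' = 216: y* = 19.0398. Change: 19.0398 − 14.9489 = 4.0909.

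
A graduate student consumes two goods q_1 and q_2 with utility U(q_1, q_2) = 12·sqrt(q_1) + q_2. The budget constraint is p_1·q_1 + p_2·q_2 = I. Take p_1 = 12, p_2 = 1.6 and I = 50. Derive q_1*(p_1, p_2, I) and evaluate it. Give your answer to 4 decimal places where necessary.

MU_q_1 = 6/√q_1, MU_q_2 = 1. Tangency: 6/√q_1 = p_1/p_2.
Solve: √q_1 = 6·p_2/p_1, so q_1*(p_1,p_2) = (6·p_2/p_1)², and q_2* = (I − p_1·q_1*)/p_2.
Plugging in: q_1* = (6·1.6/12)² = 0.64.

q_1* = 0.64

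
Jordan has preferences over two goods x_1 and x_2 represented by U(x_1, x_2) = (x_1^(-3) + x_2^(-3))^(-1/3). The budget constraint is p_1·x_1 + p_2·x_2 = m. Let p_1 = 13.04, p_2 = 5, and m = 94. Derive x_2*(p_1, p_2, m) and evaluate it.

MU_x_1 ∝ x_1^(-4), MU_x_2 ∝ x_2^(-4), so MRS = (x_2/x_1)^(4) = p_1/p_2.
Hence x_2/x_1 = (p_1/p_2)^(1/(4)), i.e. raised to the 0.25 power.
With the ratio pinned down, the budget gives x_1* = m/(p_1 + p_2·(x_2/x_1)) and x_2* = (x_2/x_1)·x_1*.
Numerically x_2/x_1 = 1.270799, so x_1* = 94/(13.04 + 5·1.270799) = 4.8469 and x_2* = 1.270799·4.8469 = 6.1594.

x_2* = 6.1594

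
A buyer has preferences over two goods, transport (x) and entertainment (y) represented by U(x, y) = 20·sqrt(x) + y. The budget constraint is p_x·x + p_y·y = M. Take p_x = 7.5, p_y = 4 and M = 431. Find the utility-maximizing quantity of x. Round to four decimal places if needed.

x* = 28.4444

Utility is quasi-linear in y; the FOC for x is 10/√x = p_x/p_y.
Solve: √x = 10·p_y/p_x, so x*(p_x,p_y) = (10·p_y/p_x)², and y* = (M − p_x·x*)/p_y.
Plugging in: x* = (10·4/7.5)² = 28.4444.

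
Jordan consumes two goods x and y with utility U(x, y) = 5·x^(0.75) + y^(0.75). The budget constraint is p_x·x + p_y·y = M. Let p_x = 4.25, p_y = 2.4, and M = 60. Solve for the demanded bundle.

x* = 13.9933, y* = 0.2202

MU_x ∝ 5·x^(-0.25), MU_y ∝ y^(-0.25), so MRS = 5·(y/x)^(0.25) = p_x/p_y.
Hence y/x = ((1/5)·p_x/p_y)^(1/(0.25)), i.e. raised to the 4 power.
With the ratio pinned down, the budget gives x* = M/(p_x + p_y·(y/x)) and y* = (y/x)·x*.
Numerically y/x = 0.015734, so x* = 60/(4.25 + 2.4·0.015734) = 13.9933 and y* = 0.015734·13.9933 = 0.2202.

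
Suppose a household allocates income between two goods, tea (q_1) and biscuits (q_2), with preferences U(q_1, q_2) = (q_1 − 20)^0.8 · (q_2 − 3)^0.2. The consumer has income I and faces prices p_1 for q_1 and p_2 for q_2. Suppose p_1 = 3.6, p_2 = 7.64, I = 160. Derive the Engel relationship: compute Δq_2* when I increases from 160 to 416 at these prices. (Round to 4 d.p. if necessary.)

Δq_2* = 6.7016

Let q_1' = q_1−20, q_2' = q_2−3. MRS = 4·q_2'/q_1' = p_1/p_2.
After buying the subsistence bundle (20, 3), a share 0.8 of the remaining income goes to q_1: q_1* = 20 + 0.8·(I − 20p_1 − 3p_2)/p_1.
Discretionary income = 160 − 20·3.6 − 3·7.64 = 65.08; q_2* = 3 + 0.2·65.08/7.64 = 4.7037.
At I' = 416: q_2* = 11.4052. Change: 11.4052 − 4.7037 = 6.7016.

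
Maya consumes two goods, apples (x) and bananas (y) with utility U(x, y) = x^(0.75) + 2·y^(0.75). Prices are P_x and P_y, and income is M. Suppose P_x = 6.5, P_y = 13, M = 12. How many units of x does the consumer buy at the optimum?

From the CES first-order condition, (1/2)·(y/x)^(0.25) = P_x/P_y.
Solve for the ratio: y/x = [2·P_x/P_y]^(4).
Substitute y = (y/x)·x into the budget: x* = M/(P_x + P_y·(y/x)).
Numerically y/x = 1, so x* = 12/(6.5 + 13·1) = 0.6154.

x* = 0.6154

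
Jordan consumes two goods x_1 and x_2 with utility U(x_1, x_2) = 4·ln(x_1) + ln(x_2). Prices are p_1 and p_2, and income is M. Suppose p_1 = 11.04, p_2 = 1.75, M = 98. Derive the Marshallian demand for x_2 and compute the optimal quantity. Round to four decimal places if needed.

Tangency: MRS = 4·x_2/x_1 = p_1/p_2.
So 4·p_2·x_2 = p_1·x_1; combined with the budget, a share 0.8 of income goes to x_1.
Demand: x_1*(p_1,p_2,M) = 0.8·M/p_1 and x_2* = 0.2·M/p_2.
At p_1=11.04, p_2=1.75, M=98: x_2* = 0.2·98/1.75 = 11.2.

x_2* = 11.2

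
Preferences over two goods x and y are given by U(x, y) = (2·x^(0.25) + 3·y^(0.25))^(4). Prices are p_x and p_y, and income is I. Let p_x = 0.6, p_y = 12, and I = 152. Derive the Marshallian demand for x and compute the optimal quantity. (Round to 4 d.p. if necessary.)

x* = 155.1741

From the CES first-order condition, (2/3)·(y/x)^(0.75) = p_x/p_y.
Solve for the ratio: y/x = [(3/2)·p_x/p_y]^(4/3).
Substitute y = (y/x)·x into the budget: x* = I/(p_x + p_y·(y/x)).
Numerically y/x = 0.031629, so x* = 152/(0.6 + 12·0.031629) = 155.1741.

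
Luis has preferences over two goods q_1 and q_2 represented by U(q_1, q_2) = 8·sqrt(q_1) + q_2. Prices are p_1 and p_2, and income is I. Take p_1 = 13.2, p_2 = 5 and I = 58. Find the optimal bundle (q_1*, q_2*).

q_1* = 2.2957, q_2* = 5.5394

Set MRS = p_1/p_2: 4·q_1^(−1/2) = p_1/p_2.
Thus q_1* = (4·p_2/p_1)² — independent of I — with the rest of income spent on q_2.
Plugging in: q_1* = (4·5/13.2)² = 2.2957, q_2* = 5.5394.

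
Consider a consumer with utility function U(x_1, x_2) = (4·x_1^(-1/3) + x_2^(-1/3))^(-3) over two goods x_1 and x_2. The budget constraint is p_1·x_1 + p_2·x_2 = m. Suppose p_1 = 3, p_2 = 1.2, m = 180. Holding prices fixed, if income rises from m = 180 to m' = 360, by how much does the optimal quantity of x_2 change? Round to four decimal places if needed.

MU_x_1 ∝ 4·x_1^(-4/3), MU_x_2 ∝ x_2^(-4/3), so MRS = 4·(x_2/x_1)^(4/3) = p_1/p_2.
Solve for the ratio: x_2/x_1 = [(1/4)·p_1/p_2]^(0.75).
With the ratio pinned down, the budget gives x_1* = m/(p_1 + p_2·(x_2/x_1)) and x_2* = (x_2/x_1)·x_1*.
Numerically x_2/x_1 = 0.702927, so x_1* = 180/(3 + 1.2·0.702927) = 46.8322 and x_2* = 0.702927·46.8322 = 32.9196.
At m' = 360: x_2* = 65.8392. Change: 65.8392 − 32.9196 = 32.9196.

Δx_2* = 32.9196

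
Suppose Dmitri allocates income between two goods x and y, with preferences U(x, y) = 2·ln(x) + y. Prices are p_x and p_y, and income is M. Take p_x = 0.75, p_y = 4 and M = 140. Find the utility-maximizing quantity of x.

x* = 10.6667

So x*(p_x,p_y) = 2·p_y/p_x, independent of income; and y* = (M − 2·p_y)/p_y.
At the given prices: x* = 2·4/0.75 = 10.6667.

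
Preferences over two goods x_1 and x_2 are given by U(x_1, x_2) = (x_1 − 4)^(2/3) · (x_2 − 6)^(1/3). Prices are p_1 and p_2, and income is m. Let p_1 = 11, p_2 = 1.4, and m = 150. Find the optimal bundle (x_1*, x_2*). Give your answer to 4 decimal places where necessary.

x_1* = 9.9152, x_2* = 29.2381

MRS = 2·(x_2−6)/(x_1−4). Tangency with p_1/p_2 gives x_2−6 = (1/2)·(p_1/p_2)·(x_1−4).
Substituting into the budget: x_1* = 4 + 2/3·(m − 4·p_1 − 6·p_2)/p_1, and x_2* = 6 + 1/3·(…)/p_2.
Discretionary income = 150 − 4·11 − 6·1.4 = 97.6; x_1* = 4 + 2/3·97.6/11 = 9.9152; x_2* = 6 + 1/3·97.6/1.4 = 29.2381.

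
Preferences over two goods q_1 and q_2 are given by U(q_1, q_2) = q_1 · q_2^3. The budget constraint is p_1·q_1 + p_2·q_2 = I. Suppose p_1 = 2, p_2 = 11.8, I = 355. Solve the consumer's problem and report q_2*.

q_2* = 22.5636

Demand: q_1*(p_1,p_2,I) = 0.25·I/p_1 and q_2* = 0.75·I/p_2.
At p_1=2, p_2=11.8, I=355: q_2* = 0.75·355/11.8 = 22.5636.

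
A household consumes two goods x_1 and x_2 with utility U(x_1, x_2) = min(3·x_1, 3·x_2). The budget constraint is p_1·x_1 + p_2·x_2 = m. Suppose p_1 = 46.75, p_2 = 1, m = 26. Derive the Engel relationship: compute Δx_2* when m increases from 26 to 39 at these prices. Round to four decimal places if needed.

Δx_2* = 0.2723

With perfect complements, no substitution: consume in ratio x_1:x_2 = 3:3.
Budget: p_1·x_1 + p_2·x_1 = m, so (3·p_1 + 3·p_2)·x_1 = 3·m.
Demand: x_1*(p_1,p_2,m) = 3·m/(3·p_1 + 3·p_2), x_2* = 3·m/(3·p_1 + 3·p_2).
Here 3·46.75 + 3·1 = 143.25, giving x_2* = 0.5445.
At m' = 39: x_2* = 0.8168. Change: 0.8168 − 0.5445 = 0.2723.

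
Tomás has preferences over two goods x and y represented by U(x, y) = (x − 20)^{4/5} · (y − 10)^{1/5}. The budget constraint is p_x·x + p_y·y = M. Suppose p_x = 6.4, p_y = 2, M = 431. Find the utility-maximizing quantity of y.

y* = 38.3

MRS = 4·(y−10)/(x−20). Tangency with p_x/p_y gives y−10 = (1/4)·(p_x/p_y)·(x−20).
After buying the subsistence bundle (20, 10), a share 0.8 of the remaining income goes to x: x* = 20 + 0.8·(M − 20p_x − 10p_y)/p_x.
Discretionary income = 431 − 20·6.4 − 10·2 = 283; y* = 10 + 0.2·283/2 = 38.3.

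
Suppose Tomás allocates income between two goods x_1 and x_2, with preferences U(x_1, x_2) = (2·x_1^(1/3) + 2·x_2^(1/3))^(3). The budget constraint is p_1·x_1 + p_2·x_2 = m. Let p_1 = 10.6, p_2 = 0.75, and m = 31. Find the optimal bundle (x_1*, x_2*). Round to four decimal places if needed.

MRS = MU_x_1/MU_x_2 = (x_2/x_1)^(2/3). Set equal to p_1/p_2.
Hence x_2/x_1 = (p_1/p_2)^(1/(2/3)), i.e. raised to the 1.5 power.
Substitute x_2 = (x_2/x_1)·x_1 into the budget: x_1* = m/(p_1 + p_2·(x_2/x_1)).
Numerically x_2/x_1 = 53.133314, so x_1* = 31/(10.6 + 0.75·53.133314) = 0.6145 and x_2* = 53.133314·0.6145 = 32.6488.

x_1* = 0.6145, x_2* = 32.6488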